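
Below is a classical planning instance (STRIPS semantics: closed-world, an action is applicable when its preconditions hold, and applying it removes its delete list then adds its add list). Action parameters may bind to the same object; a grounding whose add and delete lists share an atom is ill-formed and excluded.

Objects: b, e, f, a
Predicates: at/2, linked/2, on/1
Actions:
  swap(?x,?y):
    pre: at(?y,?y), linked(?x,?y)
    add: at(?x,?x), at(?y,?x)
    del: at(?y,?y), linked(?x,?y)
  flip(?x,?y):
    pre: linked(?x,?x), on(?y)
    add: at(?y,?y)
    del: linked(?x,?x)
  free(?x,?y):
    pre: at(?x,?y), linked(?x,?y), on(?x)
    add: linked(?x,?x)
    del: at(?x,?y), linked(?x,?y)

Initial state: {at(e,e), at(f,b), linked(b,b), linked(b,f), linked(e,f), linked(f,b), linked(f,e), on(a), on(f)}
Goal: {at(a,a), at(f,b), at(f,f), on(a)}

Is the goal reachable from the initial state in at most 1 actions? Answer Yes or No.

No

1. swap(f,e)  →  {at(e,f), at(f,b), at(f,f), linked(b,b), linked(b,f), linked(e,f), linked(f,b), on(a), on(f)}
2. flip(b,a)  →  {at(a,a), at(e,f), at(f,b), at(f,f), linked(b,f), linked(e,f), linked(f,b), on(a), on(f)}
optimal plan length = 2; 2 > 1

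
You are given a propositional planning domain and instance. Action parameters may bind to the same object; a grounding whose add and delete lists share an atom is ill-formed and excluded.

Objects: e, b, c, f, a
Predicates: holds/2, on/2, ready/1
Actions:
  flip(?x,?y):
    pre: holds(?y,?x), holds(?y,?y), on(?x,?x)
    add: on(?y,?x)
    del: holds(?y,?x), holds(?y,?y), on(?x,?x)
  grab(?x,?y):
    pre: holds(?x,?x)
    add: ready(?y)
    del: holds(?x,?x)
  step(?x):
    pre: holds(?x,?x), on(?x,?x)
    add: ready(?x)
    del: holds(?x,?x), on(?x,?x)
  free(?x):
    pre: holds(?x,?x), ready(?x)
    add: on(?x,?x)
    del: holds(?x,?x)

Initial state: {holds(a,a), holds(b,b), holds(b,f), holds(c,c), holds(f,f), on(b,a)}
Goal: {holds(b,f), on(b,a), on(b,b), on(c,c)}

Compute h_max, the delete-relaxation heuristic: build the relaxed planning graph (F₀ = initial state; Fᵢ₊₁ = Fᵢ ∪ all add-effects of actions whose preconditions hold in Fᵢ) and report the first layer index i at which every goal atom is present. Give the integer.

F0 = init (6 atoms)
F1 = F0 ∪ {ready(a), ready(b), ready(c), ready(e), ready(f)}  (11 atoms)
F2 = F1 ∪ {on(a,a), on(b,b), on(c,c), on(f,f)}  (15 atoms)
goal ⊆ F2  ⇒  h_max = 2

2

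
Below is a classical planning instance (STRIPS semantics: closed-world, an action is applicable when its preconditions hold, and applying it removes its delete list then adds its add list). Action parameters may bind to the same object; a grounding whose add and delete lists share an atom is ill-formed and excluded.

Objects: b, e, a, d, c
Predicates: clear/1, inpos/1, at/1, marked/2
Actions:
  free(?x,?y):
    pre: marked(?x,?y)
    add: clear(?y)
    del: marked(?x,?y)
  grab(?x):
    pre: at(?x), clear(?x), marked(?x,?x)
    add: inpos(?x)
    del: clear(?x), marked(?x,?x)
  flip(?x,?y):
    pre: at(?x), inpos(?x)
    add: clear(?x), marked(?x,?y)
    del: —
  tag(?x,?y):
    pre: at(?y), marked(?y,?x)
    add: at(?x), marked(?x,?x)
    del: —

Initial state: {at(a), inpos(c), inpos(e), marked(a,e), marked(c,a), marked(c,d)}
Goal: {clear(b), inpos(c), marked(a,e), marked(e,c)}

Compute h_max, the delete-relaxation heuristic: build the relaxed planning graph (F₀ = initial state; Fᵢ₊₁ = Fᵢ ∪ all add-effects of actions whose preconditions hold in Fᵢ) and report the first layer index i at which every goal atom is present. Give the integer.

F0 = init (6 atoms)
F1 = F0 ∪ {at(e), clear(a), clear(d), clear(e), marked(e,e)}  (11 atoms)
F2 = F1 ∪ {marked(e,a), marked(e,b), marked(e,c), marked(e,d)}  (15 atoms)
F3 = F2 ∪ {at(b), at(c), at(d), clear(b), clear(c), marked(a,a), marked(b,b), marked(c,c), marked(d,d)}  (24 atoms)
goal ⊆ F3  ⇒  h_max = 3

3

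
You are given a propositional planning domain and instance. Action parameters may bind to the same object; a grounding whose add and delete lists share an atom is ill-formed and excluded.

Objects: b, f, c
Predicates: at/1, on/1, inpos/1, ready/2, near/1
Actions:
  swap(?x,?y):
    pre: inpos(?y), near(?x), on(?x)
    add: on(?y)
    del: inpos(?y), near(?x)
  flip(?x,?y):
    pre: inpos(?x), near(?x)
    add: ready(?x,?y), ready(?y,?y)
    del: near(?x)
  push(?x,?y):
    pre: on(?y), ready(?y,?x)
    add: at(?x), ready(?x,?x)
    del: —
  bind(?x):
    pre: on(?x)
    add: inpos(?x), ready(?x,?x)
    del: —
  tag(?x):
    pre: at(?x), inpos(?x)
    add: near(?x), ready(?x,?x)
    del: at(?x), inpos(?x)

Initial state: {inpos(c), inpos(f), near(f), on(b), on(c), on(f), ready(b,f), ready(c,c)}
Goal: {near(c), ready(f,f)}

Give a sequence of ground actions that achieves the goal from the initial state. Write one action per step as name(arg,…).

1. flip(f,f)  →  {inpos(c), inpos(f), on(b), on(c), on(f), ready(b,f), ready(c,c), ready(f,f)}
2. push(c,c)  →  {at(c), inpos(c), inpos(f), on(b), on(c), on(f), ready(b,f), ready(c,c), ready(f,f)}
3. tag(c)  →  {inpos(f), near(c), on(b), on(c), on(f), ready(b,f), ready(c,c), ready(f,f)}

flip(f,f); push(c,c); tag(c)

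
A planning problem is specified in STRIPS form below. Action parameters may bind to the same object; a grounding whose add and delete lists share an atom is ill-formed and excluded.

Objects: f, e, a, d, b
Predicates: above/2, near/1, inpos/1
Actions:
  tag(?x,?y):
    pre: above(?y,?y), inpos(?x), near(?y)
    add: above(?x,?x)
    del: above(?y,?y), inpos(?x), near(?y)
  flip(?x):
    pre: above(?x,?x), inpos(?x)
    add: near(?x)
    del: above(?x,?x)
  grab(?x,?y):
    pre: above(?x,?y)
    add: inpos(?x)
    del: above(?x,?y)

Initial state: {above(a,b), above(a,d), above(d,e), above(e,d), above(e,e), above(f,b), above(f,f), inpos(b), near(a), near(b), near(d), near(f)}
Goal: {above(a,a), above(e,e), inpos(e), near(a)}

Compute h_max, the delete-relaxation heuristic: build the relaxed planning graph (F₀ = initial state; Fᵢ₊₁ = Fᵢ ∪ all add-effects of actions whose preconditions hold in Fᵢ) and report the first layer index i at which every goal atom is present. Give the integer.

2

F0 = init (12 atoms)
F1 = F0 ∪ {above(b,b), inpos(a), inpos(d), inpos(e), inpos(f)}  (17 atoms)
F2 = F1 ∪ {above(a,a), above(d,d), near(e)}  (20 atoms)
goal ⊆ F2  ⇒  h_max = 2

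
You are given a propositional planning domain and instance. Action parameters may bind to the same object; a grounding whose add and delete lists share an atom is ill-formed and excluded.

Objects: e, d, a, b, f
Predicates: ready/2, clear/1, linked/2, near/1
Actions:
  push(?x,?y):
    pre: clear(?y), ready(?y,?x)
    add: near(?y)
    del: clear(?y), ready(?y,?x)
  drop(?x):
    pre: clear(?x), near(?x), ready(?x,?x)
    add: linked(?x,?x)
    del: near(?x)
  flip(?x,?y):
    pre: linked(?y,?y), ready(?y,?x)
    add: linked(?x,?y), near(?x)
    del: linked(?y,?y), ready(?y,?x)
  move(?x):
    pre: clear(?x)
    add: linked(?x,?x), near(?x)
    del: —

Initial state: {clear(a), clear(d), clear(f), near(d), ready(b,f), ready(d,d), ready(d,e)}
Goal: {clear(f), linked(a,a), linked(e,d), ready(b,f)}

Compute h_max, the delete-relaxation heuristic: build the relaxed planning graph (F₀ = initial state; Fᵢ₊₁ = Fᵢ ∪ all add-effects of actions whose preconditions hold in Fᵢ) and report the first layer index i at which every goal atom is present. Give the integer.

F0 = init (7 atoms)
F1 = F0 ∪ {linked(a,a), linked(d,d), linked(f,f), near(a), near(f)}  (12 atoms)
F2 = F1 ∪ {linked(e,d), near(e)}  (14 atoms)
goal ⊆ F2  ⇒  h_max = 2

2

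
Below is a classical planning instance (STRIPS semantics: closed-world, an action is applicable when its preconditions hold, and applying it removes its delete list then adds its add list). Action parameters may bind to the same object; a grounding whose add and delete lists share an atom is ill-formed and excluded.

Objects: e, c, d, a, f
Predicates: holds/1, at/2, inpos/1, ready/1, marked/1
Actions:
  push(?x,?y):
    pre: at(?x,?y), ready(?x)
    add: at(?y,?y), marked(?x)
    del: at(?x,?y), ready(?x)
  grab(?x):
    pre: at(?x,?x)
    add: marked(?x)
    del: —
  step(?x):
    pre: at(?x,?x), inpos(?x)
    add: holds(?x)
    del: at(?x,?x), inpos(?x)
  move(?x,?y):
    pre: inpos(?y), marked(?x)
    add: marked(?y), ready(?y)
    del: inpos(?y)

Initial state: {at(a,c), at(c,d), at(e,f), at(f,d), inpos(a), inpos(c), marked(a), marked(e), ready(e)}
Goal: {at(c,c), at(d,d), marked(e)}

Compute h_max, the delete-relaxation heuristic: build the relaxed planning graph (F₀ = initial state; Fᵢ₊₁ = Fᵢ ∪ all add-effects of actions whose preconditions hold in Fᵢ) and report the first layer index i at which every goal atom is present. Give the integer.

F0 = init (9 atoms)
F1 = F0 ∪ {at(f,f), marked(c), ready(a), ready(c)}  (13 atoms)
F2 = F1 ∪ {at(c,c), at(d,d), marked(f)}  (16 atoms)
goal ⊆ F2  ⇒  h_max = 2

2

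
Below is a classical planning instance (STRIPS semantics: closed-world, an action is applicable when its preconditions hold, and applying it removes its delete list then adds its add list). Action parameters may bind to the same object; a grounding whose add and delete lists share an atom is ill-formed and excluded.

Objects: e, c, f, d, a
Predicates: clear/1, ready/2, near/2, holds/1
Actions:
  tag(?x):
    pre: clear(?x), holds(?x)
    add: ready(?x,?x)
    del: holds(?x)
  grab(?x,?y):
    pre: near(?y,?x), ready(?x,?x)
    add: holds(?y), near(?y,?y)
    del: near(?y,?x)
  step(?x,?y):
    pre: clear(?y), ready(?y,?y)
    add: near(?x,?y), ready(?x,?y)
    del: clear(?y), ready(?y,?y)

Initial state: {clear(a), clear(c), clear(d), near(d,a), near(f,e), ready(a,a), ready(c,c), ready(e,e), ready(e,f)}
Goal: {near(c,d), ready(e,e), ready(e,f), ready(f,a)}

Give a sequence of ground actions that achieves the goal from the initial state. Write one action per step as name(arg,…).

grab(a,d); tag(d); step(c,d); step(f,a)

1. grab(a,d)  →  {clear(a), clear(c), clear(d), holds(d), near(d,d), near(f,e), ready(a,a), ready(c,c), ready(e,e), ready(e,f)}
2. tag(d)  →  {clear(a), clear(c), clear(d), near(d,d), near(f,e), ready(a,a), ready(c,c), ready(d,d), ready(e,e), ready(e,f)}
3. step(c,d)  →  {clear(a), clear(c), near(c,d), near(d,d), near(f,e), ready(a,a), ready(c,c), ready(c,d), ready(e,e), ready(e,f)}
4. step(f,a)  →  {clear(c), near(c,d), near(d,d), near(f,a), near(f,e), ready(c,c), ready(c,d), ready(e,e), ready(e,f), ready(f,a)}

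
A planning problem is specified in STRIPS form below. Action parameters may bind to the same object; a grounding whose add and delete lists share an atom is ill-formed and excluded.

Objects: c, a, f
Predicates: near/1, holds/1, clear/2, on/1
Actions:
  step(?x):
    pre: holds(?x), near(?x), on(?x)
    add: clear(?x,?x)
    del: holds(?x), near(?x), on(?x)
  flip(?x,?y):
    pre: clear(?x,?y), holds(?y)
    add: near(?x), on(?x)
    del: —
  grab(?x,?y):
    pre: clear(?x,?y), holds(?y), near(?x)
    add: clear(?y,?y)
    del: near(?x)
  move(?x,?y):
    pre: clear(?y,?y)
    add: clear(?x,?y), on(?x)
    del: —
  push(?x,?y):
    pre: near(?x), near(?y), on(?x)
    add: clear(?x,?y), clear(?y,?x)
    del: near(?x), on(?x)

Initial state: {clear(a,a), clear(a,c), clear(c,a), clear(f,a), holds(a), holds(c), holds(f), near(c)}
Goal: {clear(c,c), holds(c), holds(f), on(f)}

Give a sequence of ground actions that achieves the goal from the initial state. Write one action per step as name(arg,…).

1. flip(c,a)  →  {clear(a,a), clear(a,c), clear(c,a), clear(f,a), holds(a), holds(c), holds(f), near(c), on(c)}
2. flip(f,a)  →  {clear(a,a), clear(a,c), clear(c,a), clear(f,a), holds(a), holds(c), holds(f), near(c), near(f), on(c), on(f)}
3. push(c,c)  →  {clear(a,a), clear(a,c), clear(c,a), clear(c,c), clear(f,a), holds(a), holds(c), holds(f), near(f), on(f)}

flip(c,a); flip(f,a); push(c,c)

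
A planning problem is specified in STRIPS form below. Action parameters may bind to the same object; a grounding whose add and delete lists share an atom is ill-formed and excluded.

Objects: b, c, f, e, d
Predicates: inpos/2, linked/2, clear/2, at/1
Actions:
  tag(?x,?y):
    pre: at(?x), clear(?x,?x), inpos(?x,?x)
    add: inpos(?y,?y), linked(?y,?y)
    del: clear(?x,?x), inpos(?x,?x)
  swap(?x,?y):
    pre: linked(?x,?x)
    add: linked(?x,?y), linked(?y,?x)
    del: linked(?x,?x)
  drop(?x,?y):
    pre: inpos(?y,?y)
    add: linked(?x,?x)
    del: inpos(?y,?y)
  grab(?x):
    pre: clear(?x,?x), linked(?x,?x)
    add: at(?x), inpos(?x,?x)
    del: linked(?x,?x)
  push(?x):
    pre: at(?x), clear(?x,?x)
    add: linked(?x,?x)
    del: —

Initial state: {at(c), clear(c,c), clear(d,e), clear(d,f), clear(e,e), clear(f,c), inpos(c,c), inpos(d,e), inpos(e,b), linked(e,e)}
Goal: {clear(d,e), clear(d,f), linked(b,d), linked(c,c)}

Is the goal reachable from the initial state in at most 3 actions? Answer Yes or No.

Yes

1. tag(c,b)  →  {at(c), clear(d,e), clear(d,f), clear(e,e), clear(f,c), inpos(b,b), inpos(d,e), inpos(e,b), linked(b,b), linked(e,e)}
2. swap(b,d)  →  {at(c), clear(d,e), clear(d,f), clear(e,e), clear(f,c), inpos(b,b), inpos(d,e), inpos(e,b), linked(b,d), linked(d,b), linked(e,e)}
3. drop(c,b)  →  {at(c), clear(d,e), clear(d,f), clear(e,e), clear(f,c), inpos(d,e), inpos(e,b), linked(b,d), linked(c,c), linked(d,b), linked(e,e)}
optimal plan length = 3; 3 ≤ 3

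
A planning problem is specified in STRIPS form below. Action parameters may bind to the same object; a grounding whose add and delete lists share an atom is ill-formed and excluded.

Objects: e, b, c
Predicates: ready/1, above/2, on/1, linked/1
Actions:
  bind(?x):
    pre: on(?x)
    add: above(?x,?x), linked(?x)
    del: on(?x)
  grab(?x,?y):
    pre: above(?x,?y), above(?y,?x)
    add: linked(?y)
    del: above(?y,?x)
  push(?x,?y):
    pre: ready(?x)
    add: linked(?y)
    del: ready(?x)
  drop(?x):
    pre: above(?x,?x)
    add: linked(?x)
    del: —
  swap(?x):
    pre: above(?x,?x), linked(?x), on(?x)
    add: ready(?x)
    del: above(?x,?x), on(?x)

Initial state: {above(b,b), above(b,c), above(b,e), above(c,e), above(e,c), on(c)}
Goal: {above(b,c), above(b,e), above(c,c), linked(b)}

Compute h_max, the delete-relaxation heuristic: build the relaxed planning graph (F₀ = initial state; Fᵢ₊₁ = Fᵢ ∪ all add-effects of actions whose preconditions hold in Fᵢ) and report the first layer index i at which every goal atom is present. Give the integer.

1

F0 = init (6 atoms)
F1 = F0 ∪ {above(c,c), linked(b), linked(c), linked(e)}  (10 atoms)
goal ⊆ F1  ⇒  h_max = 1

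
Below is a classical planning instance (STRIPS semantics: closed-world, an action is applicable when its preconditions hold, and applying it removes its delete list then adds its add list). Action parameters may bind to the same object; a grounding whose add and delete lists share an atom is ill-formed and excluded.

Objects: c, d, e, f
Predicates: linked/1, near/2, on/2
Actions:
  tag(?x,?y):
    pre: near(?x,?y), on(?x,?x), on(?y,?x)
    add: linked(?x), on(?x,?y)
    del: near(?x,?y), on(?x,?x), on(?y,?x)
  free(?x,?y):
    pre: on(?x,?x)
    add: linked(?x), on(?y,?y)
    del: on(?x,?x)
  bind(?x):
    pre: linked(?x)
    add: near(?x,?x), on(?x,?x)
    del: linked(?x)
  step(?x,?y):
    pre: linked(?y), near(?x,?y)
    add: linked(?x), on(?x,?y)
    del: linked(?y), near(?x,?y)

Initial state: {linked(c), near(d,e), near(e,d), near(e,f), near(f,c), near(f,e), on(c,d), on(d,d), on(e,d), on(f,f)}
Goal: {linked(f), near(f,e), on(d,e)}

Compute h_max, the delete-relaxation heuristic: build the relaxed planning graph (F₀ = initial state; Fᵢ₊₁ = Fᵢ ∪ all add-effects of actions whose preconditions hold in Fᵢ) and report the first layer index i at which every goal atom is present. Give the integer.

1

F0 = init (10 atoms)
F1 = F0 ∪ {linked(d), linked(f), near(c,c), on(c,c), on(d,e), on(e,e), on(f,c)}  (17 atoms)
goal ⊆ F1  ⇒  h_max = 1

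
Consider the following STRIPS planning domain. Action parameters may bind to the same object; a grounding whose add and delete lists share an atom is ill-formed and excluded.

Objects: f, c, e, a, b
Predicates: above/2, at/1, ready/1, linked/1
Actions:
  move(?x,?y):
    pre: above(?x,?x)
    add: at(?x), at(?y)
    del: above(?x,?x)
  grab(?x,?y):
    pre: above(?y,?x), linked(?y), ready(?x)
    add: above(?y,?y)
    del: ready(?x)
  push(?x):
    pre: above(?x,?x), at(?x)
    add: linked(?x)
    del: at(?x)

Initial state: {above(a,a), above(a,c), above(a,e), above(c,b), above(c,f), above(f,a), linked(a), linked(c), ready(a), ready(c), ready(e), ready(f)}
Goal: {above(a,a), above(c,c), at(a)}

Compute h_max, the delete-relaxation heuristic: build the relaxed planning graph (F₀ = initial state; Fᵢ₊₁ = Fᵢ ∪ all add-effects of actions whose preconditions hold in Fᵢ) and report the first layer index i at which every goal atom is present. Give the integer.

F0 = init (12 atoms)
F1 = F0 ∪ {above(c,c), at(a), at(b), at(c), at(e), at(f)}  (18 atoms)
goal ⊆ F1  ⇒  h_max = 1

1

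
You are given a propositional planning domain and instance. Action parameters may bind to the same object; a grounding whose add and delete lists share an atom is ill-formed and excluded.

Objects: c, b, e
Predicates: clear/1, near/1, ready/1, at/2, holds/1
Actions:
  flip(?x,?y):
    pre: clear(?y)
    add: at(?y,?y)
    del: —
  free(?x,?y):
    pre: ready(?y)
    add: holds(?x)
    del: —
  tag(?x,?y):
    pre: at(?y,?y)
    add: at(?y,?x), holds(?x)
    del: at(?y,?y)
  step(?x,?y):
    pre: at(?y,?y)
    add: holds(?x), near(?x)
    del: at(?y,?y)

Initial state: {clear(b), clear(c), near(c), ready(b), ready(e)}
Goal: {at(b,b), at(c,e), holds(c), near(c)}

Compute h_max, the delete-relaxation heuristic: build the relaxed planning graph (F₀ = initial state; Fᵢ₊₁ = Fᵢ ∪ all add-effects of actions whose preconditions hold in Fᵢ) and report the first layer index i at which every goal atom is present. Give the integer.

2

F0 = init (5 atoms)
F1 = F0 ∪ {at(b,b), at(c,c), holds(b), holds(c), holds(e)}  (10 atoms)
F2 = F1 ∪ {at(b,c), at(b,e), at(c,b), at(c,e), near(b), near(e)}  (16 atoms)
goal ⊆ F2  ⇒  h_max = 2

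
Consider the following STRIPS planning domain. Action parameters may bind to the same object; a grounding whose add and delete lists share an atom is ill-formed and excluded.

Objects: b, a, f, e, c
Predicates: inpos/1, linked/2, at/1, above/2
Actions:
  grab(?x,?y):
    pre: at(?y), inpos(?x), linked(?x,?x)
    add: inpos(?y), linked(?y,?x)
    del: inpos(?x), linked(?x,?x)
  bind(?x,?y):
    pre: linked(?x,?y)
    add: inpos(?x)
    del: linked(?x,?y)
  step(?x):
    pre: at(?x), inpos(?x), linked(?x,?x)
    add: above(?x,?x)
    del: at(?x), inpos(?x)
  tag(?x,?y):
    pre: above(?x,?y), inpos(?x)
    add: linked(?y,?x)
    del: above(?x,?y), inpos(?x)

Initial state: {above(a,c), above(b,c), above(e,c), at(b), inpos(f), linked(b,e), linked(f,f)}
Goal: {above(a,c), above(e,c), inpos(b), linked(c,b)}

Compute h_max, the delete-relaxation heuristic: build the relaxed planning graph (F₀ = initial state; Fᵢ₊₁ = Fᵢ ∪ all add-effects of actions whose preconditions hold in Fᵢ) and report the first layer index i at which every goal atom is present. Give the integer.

2

F0 = init (7 atoms)
F1 = F0 ∪ {inpos(b), linked(b,f)}  (9 atoms)
F2 = F1 ∪ {linked(c,b)}  (10 atoms)
goal ⊆ F2  ⇒  h_max = 2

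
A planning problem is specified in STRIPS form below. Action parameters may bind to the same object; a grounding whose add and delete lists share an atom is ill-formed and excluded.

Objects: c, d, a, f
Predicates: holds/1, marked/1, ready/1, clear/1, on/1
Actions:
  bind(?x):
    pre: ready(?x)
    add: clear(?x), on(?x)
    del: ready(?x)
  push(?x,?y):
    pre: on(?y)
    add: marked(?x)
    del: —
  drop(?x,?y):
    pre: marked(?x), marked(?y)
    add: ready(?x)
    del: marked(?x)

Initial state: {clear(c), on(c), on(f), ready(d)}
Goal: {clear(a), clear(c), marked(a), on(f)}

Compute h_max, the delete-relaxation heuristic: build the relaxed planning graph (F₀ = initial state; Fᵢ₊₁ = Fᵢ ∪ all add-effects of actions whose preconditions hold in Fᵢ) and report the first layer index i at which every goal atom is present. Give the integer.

3

F0 = init (4 atoms)
F1 = F0 ∪ {clear(d), marked(a), marked(c), marked(d), marked(f), on(d)}  (10 atoms)
F2 = F1 ∪ {ready(a), ready(c), ready(f)}  (13 atoms)
F3 = F2 ∪ {clear(a), clear(f), on(a)}  (16 atoms)
goal ⊆ F3  ⇒  h_max = 3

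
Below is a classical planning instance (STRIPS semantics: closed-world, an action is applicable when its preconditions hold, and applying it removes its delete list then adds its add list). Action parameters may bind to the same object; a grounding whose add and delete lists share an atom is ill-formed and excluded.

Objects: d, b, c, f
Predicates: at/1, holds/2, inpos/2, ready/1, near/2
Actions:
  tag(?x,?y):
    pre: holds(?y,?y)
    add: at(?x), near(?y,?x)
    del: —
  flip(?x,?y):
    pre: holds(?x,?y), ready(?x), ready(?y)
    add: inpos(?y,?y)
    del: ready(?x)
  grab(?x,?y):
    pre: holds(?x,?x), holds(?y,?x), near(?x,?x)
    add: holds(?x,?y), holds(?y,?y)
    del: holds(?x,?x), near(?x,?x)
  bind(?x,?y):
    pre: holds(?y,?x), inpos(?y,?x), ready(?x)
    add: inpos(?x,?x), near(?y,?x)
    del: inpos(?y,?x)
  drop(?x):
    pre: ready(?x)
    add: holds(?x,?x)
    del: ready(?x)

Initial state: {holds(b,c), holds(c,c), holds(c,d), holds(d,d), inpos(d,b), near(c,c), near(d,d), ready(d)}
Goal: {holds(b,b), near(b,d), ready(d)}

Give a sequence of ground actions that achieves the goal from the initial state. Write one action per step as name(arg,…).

1. grab(c,b)  →  {holds(b,b), holds(b,c), holds(c,b), holds(c,d), holds(d,d), inpos(d,b), near(d,d), ready(d)}
2. tag(d,b)  →  {at(d), holds(b,b), holds(b,c), holds(c,b), holds(c,d), holds(d,d), inpos(d,b), near(b,d), near(d,d), ready(d)}

grab(c,b); tag(d,b)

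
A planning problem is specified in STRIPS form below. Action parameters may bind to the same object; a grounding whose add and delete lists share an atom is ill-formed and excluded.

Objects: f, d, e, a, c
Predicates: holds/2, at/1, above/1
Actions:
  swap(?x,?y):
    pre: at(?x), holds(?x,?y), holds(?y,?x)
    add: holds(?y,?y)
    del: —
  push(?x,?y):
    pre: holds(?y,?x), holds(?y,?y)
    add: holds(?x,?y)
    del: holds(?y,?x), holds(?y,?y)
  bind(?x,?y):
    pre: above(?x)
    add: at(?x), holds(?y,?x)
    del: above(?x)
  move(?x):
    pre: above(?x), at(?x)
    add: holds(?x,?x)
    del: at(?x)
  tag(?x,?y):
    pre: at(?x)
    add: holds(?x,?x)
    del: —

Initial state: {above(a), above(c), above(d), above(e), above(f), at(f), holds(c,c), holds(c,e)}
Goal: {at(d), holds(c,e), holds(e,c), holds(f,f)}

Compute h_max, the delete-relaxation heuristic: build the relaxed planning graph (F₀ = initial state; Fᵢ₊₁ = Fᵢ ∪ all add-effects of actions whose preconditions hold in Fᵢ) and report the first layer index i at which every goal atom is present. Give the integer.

1

F0 = init (8 atoms)
F1 = F0 ∪ {at(a), at(c), at(d), at(e), holds(a,a), holds(a,c), holds(a,d), holds(a,e), holds(a,f), holds(c,a), holds(c,d), holds(c,f), holds(d,a), holds(d,c), holds(d,d), holds(d,e), holds(d,f), holds(e,a), holds(e,c), holds(e,d), holds(e,e), holds(e,f), holds(f,a), holds(f,c), holds(f,d), holds(f,e), holds(f,f)}  (35 atoms)
goal ⊆ F1  ⇒  h_max = 1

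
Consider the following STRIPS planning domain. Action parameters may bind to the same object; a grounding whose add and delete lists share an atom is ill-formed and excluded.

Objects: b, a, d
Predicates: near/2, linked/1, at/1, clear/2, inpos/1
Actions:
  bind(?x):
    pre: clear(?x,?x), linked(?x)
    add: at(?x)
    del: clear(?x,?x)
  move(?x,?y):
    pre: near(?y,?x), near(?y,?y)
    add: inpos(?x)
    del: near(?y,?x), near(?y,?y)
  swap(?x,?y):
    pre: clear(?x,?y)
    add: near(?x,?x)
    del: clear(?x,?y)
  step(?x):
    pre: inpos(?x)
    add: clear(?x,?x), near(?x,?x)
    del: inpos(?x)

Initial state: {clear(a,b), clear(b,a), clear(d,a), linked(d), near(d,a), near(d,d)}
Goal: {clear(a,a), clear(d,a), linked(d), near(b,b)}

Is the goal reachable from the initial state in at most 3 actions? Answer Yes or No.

Yes

1. move(a,d)  →  {clear(a,b), clear(b,a), clear(d,a), inpos(a), linked(d)}
2. swap(b,a)  →  {clear(a,b), clear(d,a), inpos(a), linked(d), near(b,b)}
3. step(a)  →  {clear(a,a), clear(a,b), clear(d,a), linked(d), near(a,a), near(b,b)}
optimal plan length = 3; 3 ≤ 3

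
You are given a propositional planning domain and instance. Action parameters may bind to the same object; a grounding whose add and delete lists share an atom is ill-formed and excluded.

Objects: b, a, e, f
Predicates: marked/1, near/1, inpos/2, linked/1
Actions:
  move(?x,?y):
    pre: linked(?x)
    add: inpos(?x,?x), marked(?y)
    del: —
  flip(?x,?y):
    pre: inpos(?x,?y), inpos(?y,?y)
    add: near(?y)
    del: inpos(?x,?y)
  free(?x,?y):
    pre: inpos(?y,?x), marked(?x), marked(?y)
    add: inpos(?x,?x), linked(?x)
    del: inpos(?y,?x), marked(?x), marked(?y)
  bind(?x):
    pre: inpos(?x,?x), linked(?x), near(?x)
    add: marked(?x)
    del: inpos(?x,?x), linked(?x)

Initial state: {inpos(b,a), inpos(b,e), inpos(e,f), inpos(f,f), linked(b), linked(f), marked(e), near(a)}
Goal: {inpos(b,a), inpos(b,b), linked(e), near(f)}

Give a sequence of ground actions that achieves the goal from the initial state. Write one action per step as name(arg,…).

move(b,b); flip(e,f); free(e,b)

1. move(b,b)  →  {inpos(b,a), inpos(b,b), inpos(b,e), inpos(e,f), inpos(f,f), linked(b), linked(f), marked(b), marked(e), near(a)}
2. flip(e,f)  →  {inpos(b,a), inpos(b,b), inpos(b,e), inpos(f,f), linked(b), linked(f), marked(b), marked(e), near(a), near(f)}
3. free(e,b)  →  {inpos(b,a), inpos(b,b), inpos(e,e), inpos(f,f), linked(b), linked(e), linked(f), near(a), near(f)}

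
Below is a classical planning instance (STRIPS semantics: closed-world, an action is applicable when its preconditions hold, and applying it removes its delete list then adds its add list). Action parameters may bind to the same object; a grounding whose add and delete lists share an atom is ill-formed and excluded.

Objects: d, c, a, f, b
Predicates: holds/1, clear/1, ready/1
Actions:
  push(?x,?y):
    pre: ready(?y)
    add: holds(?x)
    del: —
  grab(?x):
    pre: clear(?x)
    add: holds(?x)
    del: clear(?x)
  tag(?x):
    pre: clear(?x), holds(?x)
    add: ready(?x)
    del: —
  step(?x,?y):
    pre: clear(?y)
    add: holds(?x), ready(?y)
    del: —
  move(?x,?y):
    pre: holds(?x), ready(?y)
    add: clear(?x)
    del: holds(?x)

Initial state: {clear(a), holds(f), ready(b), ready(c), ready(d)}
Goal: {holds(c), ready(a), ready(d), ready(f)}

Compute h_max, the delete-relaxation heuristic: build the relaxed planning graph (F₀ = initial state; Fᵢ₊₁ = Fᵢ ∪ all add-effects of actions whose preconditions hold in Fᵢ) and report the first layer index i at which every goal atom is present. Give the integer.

2

F0 = init (5 atoms)
F1 = F0 ∪ {clear(f), holds(a), holds(b), holds(c), holds(d), ready(a)}  (11 atoms)
F2 = F1 ∪ {clear(b), clear(c), clear(d), ready(f)}  (15 atoms)
goal ⊆ F2  ⇒  h_max = 2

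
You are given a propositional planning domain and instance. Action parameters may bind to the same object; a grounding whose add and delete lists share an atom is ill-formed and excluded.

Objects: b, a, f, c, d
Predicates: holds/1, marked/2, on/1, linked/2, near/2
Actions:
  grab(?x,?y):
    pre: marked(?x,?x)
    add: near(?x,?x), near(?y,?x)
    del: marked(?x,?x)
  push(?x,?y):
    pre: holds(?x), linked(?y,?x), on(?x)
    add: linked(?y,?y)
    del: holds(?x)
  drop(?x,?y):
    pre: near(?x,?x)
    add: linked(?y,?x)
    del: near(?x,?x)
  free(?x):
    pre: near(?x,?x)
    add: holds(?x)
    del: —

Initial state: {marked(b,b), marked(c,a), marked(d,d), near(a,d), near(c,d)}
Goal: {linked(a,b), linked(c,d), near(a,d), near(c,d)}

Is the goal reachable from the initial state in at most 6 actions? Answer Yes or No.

Yes

1. grab(b,b)  →  {marked(c,a), marked(d,d), near(a,d), near(b,b), near(c,d)}
2. grab(d,b)  →  {marked(c,a), near(a,d), near(b,b), near(b,d), near(c,d), near(d,d)}
3. drop(b,a)  →  {linked(a,b), marked(c,a), near(a,d), near(b,d), near(c,d), near(d,d)}
4. drop(d,c)  →  {linked(a,b), linked(c,d), marked(c,a), near(a,d), near(b,d), near(c,d)}
optimal plan length = 4; 4 ≤ 6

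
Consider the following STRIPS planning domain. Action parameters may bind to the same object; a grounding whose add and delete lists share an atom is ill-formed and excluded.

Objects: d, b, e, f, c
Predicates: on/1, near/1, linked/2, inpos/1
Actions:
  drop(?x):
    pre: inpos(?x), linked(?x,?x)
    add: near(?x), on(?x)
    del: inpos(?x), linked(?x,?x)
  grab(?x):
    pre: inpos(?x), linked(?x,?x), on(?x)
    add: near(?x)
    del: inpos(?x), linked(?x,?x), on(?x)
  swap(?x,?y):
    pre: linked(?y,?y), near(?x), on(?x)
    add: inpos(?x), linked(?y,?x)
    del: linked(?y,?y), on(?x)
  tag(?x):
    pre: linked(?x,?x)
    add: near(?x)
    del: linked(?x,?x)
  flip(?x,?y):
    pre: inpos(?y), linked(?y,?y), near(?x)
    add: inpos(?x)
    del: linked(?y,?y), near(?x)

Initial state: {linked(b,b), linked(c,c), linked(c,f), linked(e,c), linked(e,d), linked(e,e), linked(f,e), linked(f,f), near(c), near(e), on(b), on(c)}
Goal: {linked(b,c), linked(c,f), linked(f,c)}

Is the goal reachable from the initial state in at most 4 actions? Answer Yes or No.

1. swap(c,b)  →  {inpos(c), linked(b,c), linked(c,c), linked(c,f), linked(e,c), linked(e,d), linked(e,e), linked(f,e), linked(f,f), near(c), near(e), on(b)}
2. drop(c)  →  {linked(b,c), linked(c,f), linked(e,c), linked(e,d), linked(e,e), linked(f,e), linked(f,f), near(c), near(e), on(b), on(c)}
3. swap(c,f)  →  {inpos(c), linked(b,c), linked(c,f), linked(e,c), linked(e,d), linked(e,e), linked(f,c), linked(f,e), near(c), near(e), on(b)}
optimal plan length = 3; 3 ≤ 4

Yes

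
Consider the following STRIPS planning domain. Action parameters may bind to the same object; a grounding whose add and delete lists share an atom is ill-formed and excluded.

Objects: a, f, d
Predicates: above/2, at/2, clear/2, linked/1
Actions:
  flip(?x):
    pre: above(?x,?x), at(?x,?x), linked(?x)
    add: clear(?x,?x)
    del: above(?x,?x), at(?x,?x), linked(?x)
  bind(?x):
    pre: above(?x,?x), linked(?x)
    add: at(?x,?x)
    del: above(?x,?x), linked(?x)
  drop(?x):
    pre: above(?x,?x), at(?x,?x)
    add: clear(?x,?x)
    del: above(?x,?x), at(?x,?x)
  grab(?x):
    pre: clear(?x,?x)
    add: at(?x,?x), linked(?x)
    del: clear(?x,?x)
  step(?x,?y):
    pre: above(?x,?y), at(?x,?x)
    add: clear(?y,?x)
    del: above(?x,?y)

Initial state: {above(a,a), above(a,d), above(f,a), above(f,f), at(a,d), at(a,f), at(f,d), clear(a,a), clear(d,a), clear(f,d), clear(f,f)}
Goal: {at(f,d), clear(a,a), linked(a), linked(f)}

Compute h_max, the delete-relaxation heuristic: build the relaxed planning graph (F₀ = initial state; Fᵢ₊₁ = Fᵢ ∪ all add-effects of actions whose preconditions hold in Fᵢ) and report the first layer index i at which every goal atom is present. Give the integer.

1

F0 = init (11 atoms)
F1 = F0 ∪ {at(a,a), at(f,f), linked(a), linked(f)}  (15 atoms)
goal ⊆ F1  ⇒  h_max = 1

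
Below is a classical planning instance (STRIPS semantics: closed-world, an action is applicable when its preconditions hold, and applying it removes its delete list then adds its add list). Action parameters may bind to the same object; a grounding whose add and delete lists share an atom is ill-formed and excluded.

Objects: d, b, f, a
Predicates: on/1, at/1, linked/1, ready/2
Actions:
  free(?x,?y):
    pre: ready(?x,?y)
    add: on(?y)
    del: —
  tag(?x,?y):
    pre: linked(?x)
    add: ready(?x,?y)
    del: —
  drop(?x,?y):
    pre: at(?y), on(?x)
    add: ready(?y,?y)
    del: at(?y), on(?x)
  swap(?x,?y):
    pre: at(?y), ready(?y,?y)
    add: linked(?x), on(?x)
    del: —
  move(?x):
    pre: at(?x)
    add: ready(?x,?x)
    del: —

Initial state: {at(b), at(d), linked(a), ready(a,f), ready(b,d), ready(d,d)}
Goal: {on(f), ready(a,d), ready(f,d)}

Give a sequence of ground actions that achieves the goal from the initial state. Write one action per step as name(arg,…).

tag(a,d); swap(f,d); tag(f,d)

1. tag(a,d)  →  {at(b), at(d), linked(a), ready(a,d), ready(a,f), ready(b,d), ready(d,d)}
2. swap(f,d)  →  {at(b), at(d), linked(a), linked(f), on(f), ready(a,d), ready(a,f), ready(b,d), ready(d,d)}
3. tag(f,d)  →  {at(b), at(d), linked(a), linked(f), on(f), ready(a,d), ready(a,f), ready(b,d), ready(d,d), ready(f,d)}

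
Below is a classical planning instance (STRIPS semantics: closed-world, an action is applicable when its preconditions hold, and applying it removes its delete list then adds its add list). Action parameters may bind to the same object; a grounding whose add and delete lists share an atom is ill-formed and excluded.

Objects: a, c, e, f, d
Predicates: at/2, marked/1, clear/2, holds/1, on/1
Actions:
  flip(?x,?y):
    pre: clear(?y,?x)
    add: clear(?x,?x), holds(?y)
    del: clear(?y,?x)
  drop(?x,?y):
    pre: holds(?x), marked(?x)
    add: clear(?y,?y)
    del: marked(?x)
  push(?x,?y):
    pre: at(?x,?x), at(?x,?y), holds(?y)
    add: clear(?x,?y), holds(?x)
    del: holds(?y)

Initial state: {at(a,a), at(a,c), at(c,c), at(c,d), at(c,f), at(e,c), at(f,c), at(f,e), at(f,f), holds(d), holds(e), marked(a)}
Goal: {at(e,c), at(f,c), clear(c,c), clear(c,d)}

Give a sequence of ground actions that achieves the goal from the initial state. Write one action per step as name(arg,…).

push(c,d); push(a,c); flip(c,a)

1. push(c,d)  →  {at(a,a), at(a,c), at(c,c), at(c,d), at(c,f), at(e,c), at(f,c), at(f,e), at(f,f), clear(c,d), holds(c), holds(e), marked(a)}
2. push(a,c)  →  {at(a,a), at(a,c), at(c,c), at(c,d), at(c,f), at(e,c), at(f,c), at(f,e), at(f,f), clear(a,c), clear(c,d), holds(a), holds(e), marked(a)}
3. flip(c,a)  →  {at(a,a), at(a,c), at(c,c), at(c,d), at(c,f), at(e,c), at(f,c), at(f,e), at(f,f), clear(c,c), clear(c,d), holds(a), holds(e), marked(a)}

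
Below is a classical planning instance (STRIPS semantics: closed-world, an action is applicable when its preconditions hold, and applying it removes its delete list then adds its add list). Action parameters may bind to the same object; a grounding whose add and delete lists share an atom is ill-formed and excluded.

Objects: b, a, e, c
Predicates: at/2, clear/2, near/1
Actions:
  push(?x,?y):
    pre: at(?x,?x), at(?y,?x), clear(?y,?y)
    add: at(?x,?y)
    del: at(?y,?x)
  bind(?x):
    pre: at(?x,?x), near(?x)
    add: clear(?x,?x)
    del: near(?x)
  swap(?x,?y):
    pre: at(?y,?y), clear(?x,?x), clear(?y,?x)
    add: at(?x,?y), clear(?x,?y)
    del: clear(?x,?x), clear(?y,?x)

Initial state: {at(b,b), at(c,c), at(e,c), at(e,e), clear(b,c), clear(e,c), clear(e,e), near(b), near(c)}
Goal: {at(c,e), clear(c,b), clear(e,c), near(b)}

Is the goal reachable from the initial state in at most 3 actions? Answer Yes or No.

1. push(c,e)  →  {at(b,b), at(c,c), at(c,e), at(e,e), clear(b,c), clear(e,c), clear(e,e), near(b), near(c)}
2. bind(c)  →  {at(b,b), at(c,c), at(c,e), at(e,e), clear(b,c), clear(c,c), clear(e,c), clear(e,e), near(b)}
3. swap(c,b)  →  {at(b,b), at(c,b), at(c,c), at(c,e), at(e,e), clear(c,b), clear(e,c), clear(e,e), near(b)}
optimal plan length = 3; 3 ≤ 3

Yes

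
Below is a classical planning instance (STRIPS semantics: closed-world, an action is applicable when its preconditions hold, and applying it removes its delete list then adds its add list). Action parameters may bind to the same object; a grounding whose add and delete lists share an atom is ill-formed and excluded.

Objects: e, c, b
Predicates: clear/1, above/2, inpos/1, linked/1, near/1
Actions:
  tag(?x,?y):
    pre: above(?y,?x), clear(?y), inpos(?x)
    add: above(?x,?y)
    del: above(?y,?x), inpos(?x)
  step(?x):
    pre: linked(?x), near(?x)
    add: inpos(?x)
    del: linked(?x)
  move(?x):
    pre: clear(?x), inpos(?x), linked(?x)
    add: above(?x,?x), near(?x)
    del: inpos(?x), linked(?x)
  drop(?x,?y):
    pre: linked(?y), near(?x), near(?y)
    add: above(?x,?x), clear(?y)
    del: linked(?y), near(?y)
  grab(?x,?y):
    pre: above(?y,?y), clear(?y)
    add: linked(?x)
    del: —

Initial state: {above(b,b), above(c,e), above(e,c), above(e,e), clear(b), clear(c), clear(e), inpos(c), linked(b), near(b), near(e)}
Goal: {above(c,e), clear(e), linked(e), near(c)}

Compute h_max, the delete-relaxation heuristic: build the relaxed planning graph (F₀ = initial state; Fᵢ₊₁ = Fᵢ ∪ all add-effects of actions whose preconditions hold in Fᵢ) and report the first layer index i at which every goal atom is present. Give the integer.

F0 = init (11 atoms)
F1 = F0 ∪ {inpos(b), linked(c), linked(e)}  (14 atoms)
F2 = F1 ∪ {above(c,c), inpos(e), near(c)}  (17 atoms)
goal ⊆ F2  ⇒  h_max = 2

2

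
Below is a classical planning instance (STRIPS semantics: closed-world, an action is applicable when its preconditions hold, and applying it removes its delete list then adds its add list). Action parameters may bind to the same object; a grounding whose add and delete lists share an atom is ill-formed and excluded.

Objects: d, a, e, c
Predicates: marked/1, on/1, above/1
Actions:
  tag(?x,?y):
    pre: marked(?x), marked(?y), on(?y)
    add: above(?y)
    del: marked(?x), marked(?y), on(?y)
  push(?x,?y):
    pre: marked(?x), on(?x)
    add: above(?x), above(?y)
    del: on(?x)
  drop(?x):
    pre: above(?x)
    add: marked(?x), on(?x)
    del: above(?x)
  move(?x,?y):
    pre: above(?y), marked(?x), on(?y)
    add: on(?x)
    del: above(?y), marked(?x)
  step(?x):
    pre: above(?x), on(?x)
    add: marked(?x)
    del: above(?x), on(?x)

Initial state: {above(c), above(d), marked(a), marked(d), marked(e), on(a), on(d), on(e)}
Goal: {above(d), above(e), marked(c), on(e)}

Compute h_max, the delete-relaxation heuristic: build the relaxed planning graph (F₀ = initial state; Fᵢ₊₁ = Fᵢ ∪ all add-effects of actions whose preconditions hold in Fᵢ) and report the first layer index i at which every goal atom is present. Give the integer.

1

F0 = init (8 atoms)
F1 = F0 ∪ {above(a), above(e), marked(c), on(c)}  (12 atoms)
goal ⊆ F1  ⇒  h_max = 1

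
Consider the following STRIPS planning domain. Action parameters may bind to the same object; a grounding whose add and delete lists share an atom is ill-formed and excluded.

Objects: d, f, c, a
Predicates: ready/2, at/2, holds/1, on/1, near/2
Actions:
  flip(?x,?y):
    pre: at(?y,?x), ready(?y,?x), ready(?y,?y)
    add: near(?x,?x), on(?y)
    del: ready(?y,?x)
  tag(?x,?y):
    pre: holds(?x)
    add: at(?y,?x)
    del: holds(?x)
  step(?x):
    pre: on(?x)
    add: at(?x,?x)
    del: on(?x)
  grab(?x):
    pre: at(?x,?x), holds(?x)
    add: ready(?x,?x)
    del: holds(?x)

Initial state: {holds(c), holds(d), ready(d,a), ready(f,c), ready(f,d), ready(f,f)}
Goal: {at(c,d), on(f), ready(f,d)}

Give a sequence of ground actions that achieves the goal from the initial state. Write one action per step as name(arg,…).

1. tag(d,c)  →  {at(c,d), holds(c), ready(d,a), ready(f,c), ready(f,d), ready(f,f)}
2. tag(c,f)  →  {at(c,d), at(f,c), ready(d,a), ready(f,c), ready(f,d), ready(f,f)}
3. flip(c,f)  →  {at(c,d), at(f,c), near(c,c), on(f), ready(d,a), ready(f,d), ready(f,f)}

tag(d,c); tag(c,f); flip(c,f)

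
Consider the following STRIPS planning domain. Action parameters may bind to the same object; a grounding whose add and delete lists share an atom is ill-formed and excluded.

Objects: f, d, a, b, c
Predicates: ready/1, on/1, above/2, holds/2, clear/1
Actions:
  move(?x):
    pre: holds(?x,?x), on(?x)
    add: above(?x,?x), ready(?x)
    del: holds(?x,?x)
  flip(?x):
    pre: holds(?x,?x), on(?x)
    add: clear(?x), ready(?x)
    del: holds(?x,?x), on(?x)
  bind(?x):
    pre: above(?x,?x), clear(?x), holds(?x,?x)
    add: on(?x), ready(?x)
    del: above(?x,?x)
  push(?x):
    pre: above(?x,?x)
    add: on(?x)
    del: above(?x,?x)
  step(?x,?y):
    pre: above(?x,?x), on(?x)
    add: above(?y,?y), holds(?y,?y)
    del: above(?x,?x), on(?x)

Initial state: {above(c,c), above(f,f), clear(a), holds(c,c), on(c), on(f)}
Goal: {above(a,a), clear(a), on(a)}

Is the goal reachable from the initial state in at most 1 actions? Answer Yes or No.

No

1. step(f,a)  →  {above(a,a), above(c,c), clear(a), holds(a,a), holds(c,c), on(c)}
2. bind(a)  →  {above(c,c), clear(a), holds(a,a), holds(c,c), on(a), on(c), ready(a)}
3. move(a)  →  {above(a,a), above(c,c), clear(a), holds(c,c), on(a), on(c), ready(a)}
optimal plan length = 3; 3 > 1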